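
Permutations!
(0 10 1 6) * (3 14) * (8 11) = (0 10 1 6)(3 14)(8 11) = [10, 6, 2, 14, 4, 5, 0, 7, 11, 9, 1, 8, 12, 13, 3]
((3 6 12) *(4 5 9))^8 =(3 12 6)(4 9 5) =[0, 1, 2, 12, 9, 4, 3, 7, 8, 5, 10, 11, 6]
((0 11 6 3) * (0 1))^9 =(0 1 3 6 11) =[1, 3, 2, 6, 4, 5, 11, 7, 8, 9, 10, 0]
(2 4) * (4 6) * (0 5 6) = (0 5 6 4 2) = [5, 1, 0, 3, 2, 6, 4]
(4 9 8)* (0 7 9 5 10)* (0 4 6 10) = (0 7 9 8 6 10 4 5) = [7, 1, 2, 3, 5, 0, 10, 9, 6, 8, 4]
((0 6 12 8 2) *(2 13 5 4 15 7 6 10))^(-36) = (4 12)(5 6)(7 13)(8 15) = [0, 1, 2, 3, 12, 6, 5, 13, 15, 9, 10, 11, 4, 7, 14, 8]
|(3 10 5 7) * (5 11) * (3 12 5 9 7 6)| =8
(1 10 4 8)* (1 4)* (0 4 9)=(0 4 8 9)(1 10)=[4, 10, 2, 3, 8, 5, 6, 7, 9, 0, 1]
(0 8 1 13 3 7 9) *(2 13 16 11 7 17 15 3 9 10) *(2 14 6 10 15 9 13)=[8, 16, 2, 17, 4, 5, 10, 15, 1, 0, 14, 7, 12, 13, 6, 3, 11, 9]=(0 8 1 16 11 7 15 3 17 9)(6 10 14)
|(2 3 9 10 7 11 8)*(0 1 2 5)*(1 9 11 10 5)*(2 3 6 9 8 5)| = 6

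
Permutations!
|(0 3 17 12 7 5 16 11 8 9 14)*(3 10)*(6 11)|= |(0 10 3 17 12 7 5 16 6 11 8 9 14)|= 13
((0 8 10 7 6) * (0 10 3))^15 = (10) = [0, 1, 2, 3, 4, 5, 6, 7, 8, 9, 10]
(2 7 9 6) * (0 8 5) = (0 8 5)(2 7 9 6) = [8, 1, 7, 3, 4, 0, 2, 9, 5, 6]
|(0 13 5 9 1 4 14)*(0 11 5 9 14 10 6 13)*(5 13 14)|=8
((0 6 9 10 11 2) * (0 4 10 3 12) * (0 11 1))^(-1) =(0 1 10 4 2 11 12 3 9 6) =[1, 10, 11, 9, 2, 5, 0, 7, 8, 6, 4, 12, 3]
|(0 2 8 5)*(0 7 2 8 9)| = 6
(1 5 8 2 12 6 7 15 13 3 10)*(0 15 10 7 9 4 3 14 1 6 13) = (0 15)(1 5 8 2 12 13 14)(3 7 10 6 9 4) = [15, 5, 12, 7, 3, 8, 9, 10, 2, 4, 6, 11, 13, 14, 1, 0]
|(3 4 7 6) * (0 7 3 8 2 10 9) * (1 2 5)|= 18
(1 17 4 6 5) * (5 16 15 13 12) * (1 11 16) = [0, 17, 2, 3, 6, 11, 1, 7, 8, 9, 10, 16, 5, 12, 14, 13, 15, 4] = (1 17 4 6)(5 11 16 15 13 12)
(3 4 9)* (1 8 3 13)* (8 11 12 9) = [0, 11, 2, 4, 8, 5, 6, 7, 3, 13, 10, 12, 9, 1] = (1 11 12 9 13)(3 4 8)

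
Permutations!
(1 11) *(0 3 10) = (0 3 10)(1 11) = [3, 11, 2, 10, 4, 5, 6, 7, 8, 9, 0, 1]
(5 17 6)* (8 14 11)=(5 17 6)(8 14 11)=[0, 1, 2, 3, 4, 17, 5, 7, 14, 9, 10, 8, 12, 13, 11, 15, 16, 6]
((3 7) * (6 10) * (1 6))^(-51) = (10)(3 7) = [0, 1, 2, 7, 4, 5, 6, 3, 8, 9, 10]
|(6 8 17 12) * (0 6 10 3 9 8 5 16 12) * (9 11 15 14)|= |(0 6 5 16 12 10 3 11 15 14 9 8 17)|= 13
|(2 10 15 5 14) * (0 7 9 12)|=20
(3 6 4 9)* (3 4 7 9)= (3 6 7 9 4)= [0, 1, 2, 6, 3, 5, 7, 9, 8, 4]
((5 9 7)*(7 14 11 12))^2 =[0, 1, 2, 3, 4, 14, 6, 9, 8, 11, 10, 7, 5, 13, 12] =(5 14 12)(7 9 11)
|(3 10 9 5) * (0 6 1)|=12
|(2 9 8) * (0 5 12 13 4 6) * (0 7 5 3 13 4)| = |(0 3 13)(2 9 8)(4 6 7 5 12)| = 15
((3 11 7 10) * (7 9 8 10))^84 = (3 10 8 9 11) = [0, 1, 2, 10, 4, 5, 6, 7, 9, 11, 8, 3]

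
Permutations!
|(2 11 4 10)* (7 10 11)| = 6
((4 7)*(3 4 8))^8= (8)= [0, 1, 2, 3, 4, 5, 6, 7, 8]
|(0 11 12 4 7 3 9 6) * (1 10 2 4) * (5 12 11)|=11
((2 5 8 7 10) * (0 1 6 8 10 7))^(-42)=(10)(0 6)(1 8)=[6, 8, 2, 3, 4, 5, 0, 7, 1, 9, 10]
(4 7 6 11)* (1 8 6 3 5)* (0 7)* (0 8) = (0 7 3 5 1)(4 8 6 11) = [7, 0, 2, 5, 8, 1, 11, 3, 6, 9, 10, 4]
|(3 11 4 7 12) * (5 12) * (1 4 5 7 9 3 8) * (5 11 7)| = |(1 4 9 3 7 5 12 8)| = 8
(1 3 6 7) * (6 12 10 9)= (1 3 12 10 9 6 7)= [0, 3, 2, 12, 4, 5, 7, 1, 8, 6, 9, 11, 10]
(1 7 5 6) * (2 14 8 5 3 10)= (1 7 3 10 2 14 8 5 6)= [0, 7, 14, 10, 4, 6, 1, 3, 5, 9, 2, 11, 12, 13, 8]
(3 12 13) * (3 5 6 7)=(3 12 13 5 6 7)=[0, 1, 2, 12, 4, 6, 7, 3, 8, 9, 10, 11, 13, 5]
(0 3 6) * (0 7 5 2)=[3, 1, 0, 6, 4, 2, 7, 5]=(0 3 6 7 5 2)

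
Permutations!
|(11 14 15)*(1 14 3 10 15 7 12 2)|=|(1 14 7 12 2)(3 10 15 11)|=20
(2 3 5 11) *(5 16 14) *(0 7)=(0 7)(2 3 16 14 5 11)=[7, 1, 3, 16, 4, 11, 6, 0, 8, 9, 10, 2, 12, 13, 5, 15, 14]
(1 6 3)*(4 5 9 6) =(1 4 5 9 6 3) =[0, 4, 2, 1, 5, 9, 3, 7, 8, 6]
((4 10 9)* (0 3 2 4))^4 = (0 10 2)(3 9 4) = [10, 1, 0, 9, 3, 5, 6, 7, 8, 4, 2]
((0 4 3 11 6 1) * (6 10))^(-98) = (11) = [0, 1, 2, 3, 4, 5, 6, 7, 8, 9, 10, 11]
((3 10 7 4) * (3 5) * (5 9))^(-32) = (3 9 7)(4 10 5) = [0, 1, 2, 9, 10, 4, 6, 3, 8, 7, 5]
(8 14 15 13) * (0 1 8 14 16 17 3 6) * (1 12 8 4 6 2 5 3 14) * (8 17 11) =(0 12 17 14 15 13 1 4 6)(2 5 3)(8 16 11) =[12, 4, 5, 2, 6, 3, 0, 7, 16, 9, 10, 8, 17, 1, 15, 13, 11, 14]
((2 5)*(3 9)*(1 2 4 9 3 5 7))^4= (1 2 7)(4 9 5)= [0, 2, 7, 3, 9, 4, 6, 1, 8, 5]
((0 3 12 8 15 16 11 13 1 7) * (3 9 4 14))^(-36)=(0 14 8 11 7 4 12 16 1 9 3 15 13)=[14, 9, 2, 15, 12, 5, 6, 4, 11, 3, 10, 7, 16, 0, 8, 13, 1]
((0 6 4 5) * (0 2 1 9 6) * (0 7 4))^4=[2, 7, 0, 3, 9, 6, 5, 1, 8, 4]=(0 2)(1 7)(4 9)(5 6)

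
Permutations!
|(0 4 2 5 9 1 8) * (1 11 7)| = 9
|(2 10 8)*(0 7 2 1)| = 6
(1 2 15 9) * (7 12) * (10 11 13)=(1 2 15 9)(7 12)(10 11 13)=[0, 2, 15, 3, 4, 5, 6, 12, 8, 1, 11, 13, 7, 10, 14, 9]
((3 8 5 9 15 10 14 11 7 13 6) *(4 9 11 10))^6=(15)(3 6 13 7 11 5 8)=[0, 1, 2, 6, 4, 8, 13, 11, 3, 9, 10, 5, 12, 7, 14, 15]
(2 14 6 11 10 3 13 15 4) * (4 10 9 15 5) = (2 14 6 11 9 15 10 3 13 5 4) = [0, 1, 14, 13, 2, 4, 11, 7, 8, 15, 3, 9, 12, 5, 6, 10]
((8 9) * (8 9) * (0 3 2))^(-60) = [0, 1, 2, 3, 4, 5, 6, 7, 8, 9] = (9)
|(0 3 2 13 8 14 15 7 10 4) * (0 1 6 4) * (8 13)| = 24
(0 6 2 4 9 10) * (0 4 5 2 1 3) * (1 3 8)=(0 6 3)(1 8)(2 5)(4 9 10)=[6, 8, 5, 0, 9, 2, 3, 7, 1, 10, 4]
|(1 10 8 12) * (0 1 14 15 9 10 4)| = 6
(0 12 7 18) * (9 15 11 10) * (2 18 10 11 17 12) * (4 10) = (0 2 18)(4 10 9 15 17 12 7) = [2, 1, 18, 3, 10, 5, 6, 4, 8, 15, 9, 11, 7, 13, 14, 17, 16, 12, 0]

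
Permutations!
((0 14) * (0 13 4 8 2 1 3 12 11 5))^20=(0 11 3 2 4 14 5 12 1 8 13)=[11, 8, 4, 2, 14, 12, 6, 7, 13, 9, 10, 3, 1, 0, 5]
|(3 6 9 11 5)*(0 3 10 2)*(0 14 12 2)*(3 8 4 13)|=|(0 8 4 13 3 6 9 11 5 10)(2 14 12)|=30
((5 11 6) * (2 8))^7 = [0, 1, 8, 3, 4, 11, 5, 7, 2, 9, 10, 6] = (2 8)(5 11 6)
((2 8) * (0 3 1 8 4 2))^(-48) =(8) =[0, 1, 2, 3, 4, 5, 6, 7, 8]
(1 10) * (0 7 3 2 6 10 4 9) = (0 7 3 2 6 10 1 4 9) = [7, 4, 6, 2, 9, 5, 10, 3, 8, 0, 1]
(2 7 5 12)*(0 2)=(0 2 7 5 12)=[2, 1, 7, 3, 4, 12, 6, 5, 8, 9, 10, 11, 0]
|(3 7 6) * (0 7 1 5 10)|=|(0 7 6 3 1 5 10)|=7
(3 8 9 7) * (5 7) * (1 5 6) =(1 5 7 3 8 9 6) =[0, 5, 2, 8, 4, 7, 1, 3, 9, 6]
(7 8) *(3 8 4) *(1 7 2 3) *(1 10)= (1 7 4 10)(2 3 8)= [0, 7, 3, 8, 10, 5, 6, 4, 2, 9, 1]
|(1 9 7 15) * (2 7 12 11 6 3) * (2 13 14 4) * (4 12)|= 6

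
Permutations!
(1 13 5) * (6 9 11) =(1 13 5)(6 9 11) =[0, 13, 2, 3, 4, 1, 9, 7, 8, 11, 10, 6, 12, 5]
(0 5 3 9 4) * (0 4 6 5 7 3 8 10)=[7, 1, 2, 9, 4, 8, 5, 3, 10, 6, 0]=(0 7 3 9 6 5 8 10)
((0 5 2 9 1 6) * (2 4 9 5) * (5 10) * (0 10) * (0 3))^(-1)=(0 3 2)(1 9 4 5 10 6)=[3, 9, 0, 2, 5, 10, 1, 7, 8, 4, 6]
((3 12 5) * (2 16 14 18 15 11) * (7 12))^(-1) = (2 11 15 18 14 16)(3 5 12 7) = [0, 1, 11, 5, 4, 12, 6, 3, 8, 9, 10, 15, 7, 13, 16, 18, 2, 17, 14]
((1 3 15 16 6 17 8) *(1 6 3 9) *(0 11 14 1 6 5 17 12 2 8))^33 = [0, 1, 2, 3, 4, 5, 6, 7, 8, 9, 10, 11, 12, 13, 14, 15, 16, 17] = (17)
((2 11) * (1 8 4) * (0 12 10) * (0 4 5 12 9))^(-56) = [0, 10, 2, 3, 12, 1, 6, 7, 4, 9, 5, 11, 8] = (1 10 5)(4 12 8)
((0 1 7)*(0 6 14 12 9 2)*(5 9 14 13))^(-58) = [9, 2, 5, 3, 4, 6, 1, 0, 8, 13, 10, 11, 12, 7, 14] = (14)(0 9 13 7)(1 2 5 6)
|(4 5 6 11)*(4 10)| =5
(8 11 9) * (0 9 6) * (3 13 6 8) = (0 9 3 13 6)(8 11) = [9, 1, 2, 13, 4, 5, 0, 7, 11, 3, 10, 8, 12, 6]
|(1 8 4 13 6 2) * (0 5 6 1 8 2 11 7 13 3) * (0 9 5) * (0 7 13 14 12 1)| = 14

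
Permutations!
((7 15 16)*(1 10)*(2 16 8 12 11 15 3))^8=(16)=[0, 1, 2, 3, 4, 5, 6, 7, 8, 9, 10, 11, 12, 13, 14, 15, 16]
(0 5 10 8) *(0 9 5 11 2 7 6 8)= (0 11 2 7 6 8 9 5 10)= [11, 1, 7, 3, 4, 10, 8, 6, 9, 5, 0, 2]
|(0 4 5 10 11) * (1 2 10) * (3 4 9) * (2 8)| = |(0 9 3 4 5 1 8 2 10 11)| = 10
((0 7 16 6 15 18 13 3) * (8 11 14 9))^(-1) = (0 3 13 18 15 6 16 7)(8 9 14 11) = [3, 1, 2, 13, 4, 5, 16, 0, 9, 14, 10, 8, 12, 18, 11, 6, 7, 17, 15]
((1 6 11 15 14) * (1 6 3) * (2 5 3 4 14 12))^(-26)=(1 11 5 14 12)(2 4 15 3 6)=[0, 11, 4, 6, 15, 14, 2, 7, 8, 9, 10, 5, 1, 13, 12, 3]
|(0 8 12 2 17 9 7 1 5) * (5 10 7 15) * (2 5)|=12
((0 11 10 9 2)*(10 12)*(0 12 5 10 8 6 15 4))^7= (0 8 10 4 12 5 15 2 11 6 9)= [8, 1, 11, 3, 12, 15, 9, 7, 10, 0, 4, 6, 5, 13, 14, 2]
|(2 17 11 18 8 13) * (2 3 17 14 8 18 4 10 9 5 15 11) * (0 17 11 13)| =40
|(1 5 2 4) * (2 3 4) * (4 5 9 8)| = |(1 9 8 4)(3 5)| = 4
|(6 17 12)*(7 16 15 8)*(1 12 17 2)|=4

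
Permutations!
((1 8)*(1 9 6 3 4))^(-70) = (1 9 3)(4 8 6) = [0, 9, 2, 1, 8, 5, 4, 7, 6, 3]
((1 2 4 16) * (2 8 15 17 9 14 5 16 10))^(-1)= [0, 16, 10, 3, 2, 14, 6, 7, 1, 17, 4, 11, 12, 13, 9, 8, 5, 15]= (1 16 5 14 9 17 15 8)(2 10 4)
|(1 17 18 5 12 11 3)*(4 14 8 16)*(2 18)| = |(1 17 2 18 5 12 11 3)(4 14 8 16)| = 8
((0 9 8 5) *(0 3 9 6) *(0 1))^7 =(0 6 1)(3 5 8 9) =[6, 0, 2, 5, 4, 8, 1, 7, 9, 3]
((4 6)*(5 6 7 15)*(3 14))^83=(3 14)(4 5 7 6 15)=[0, 1, 2, 14, 5, 7, 15, 6, 8, 9, 10, 11, 12, 13, 3, 4]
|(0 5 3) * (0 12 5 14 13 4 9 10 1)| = 21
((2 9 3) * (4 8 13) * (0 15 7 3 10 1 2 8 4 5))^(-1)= (0 5 13 8 3 7 15)(1 10 9 2)= [5, 10, 1, 7, 4, 13, 6, 15, 3, 2, 9, 11, 12, 8, 14, 0]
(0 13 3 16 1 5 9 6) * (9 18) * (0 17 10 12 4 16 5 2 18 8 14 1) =(0 13 3 5 8 14 1 2 18 9 6 17 10 12 4 16) =[13, 2, 18, 5, 16, 8, 17, 7, 14, 6, 12, 11, 4, 3, 1, 15, 0, 10, 9]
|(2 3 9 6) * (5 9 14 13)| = |(2 3 14 13 5 9 6)| = 7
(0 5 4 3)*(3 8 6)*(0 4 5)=(3 4 8 6)=[0, 1, 2, 4, 8, 5, 3, 7, 6]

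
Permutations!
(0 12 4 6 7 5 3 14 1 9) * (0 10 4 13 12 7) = [7, 9, 2, 14, 6, 3, 0, 5, 8, 10, 4, 11, 13, 12, 1] = (0 7 5 3 14 1 9 10 4 6)(12 13)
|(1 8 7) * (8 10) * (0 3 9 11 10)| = |(0 3 9 11 10 8 7 1)| = 8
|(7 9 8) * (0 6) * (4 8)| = 4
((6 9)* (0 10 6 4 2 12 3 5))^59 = [2, 1, 10, 9, 0, 4, 3, 7, 8, 5, 12, 11, 6] = (0 2 10 12 6 3 9 5 4)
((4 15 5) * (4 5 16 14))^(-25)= (4 14 16 15)= [0, 1, 2, 3, 14, 5, 6, 7, 8, 9, 10, 11, 12, 13, 16, 4, 15]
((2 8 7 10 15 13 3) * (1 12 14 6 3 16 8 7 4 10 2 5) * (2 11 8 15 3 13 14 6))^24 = (1 11 13 10 14)(2 12 8 16 3)(4 15 5 7 6) = [0, 11, 12, 2, 15, 7, 4, 6, 16, 9, 14, 13, 8, 10, 1, 5, 3]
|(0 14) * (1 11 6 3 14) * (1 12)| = |(0 12 1 11 6 3 14)| = 7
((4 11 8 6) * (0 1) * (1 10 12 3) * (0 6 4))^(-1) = (0 6 1 3 12 10)(4 8 11) = [6, 3, 2, 12, 8, 5, 1, 7, 11, 9, 0, 4, 10]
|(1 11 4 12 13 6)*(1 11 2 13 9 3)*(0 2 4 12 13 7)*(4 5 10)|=|(0 2 7)(1 5 10 4 13 6 11 12 9 3)|=30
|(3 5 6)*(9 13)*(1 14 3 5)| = |(1 14 3)(5 6)(9 13)| = 6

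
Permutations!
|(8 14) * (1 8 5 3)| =|(1 8 14 5 3)| =5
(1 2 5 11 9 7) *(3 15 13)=(1 2 5 11 9 7)(3 15 13)=[0, 2, 5, 15, 4, 11, 6, 1, 8, 7, 10, 9, 12, 3, 14, 13]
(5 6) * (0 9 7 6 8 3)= [9, 1, 2, 0, 4, 8, 5, 6, 3, 7]= (0 9 7 6 5 8 3)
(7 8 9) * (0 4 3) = (0 4 3)(7 8 9) = [4, 1, 2, 0, 3, 5, 6, 8, 9, 7]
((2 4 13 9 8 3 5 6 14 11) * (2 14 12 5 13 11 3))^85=(2 13 11 8 3 4 9 14)(5 6 12)=[0, 1, 13, 4, 9, 6, 12, 7, 3, 14, 10, 8, 5, 11, 2]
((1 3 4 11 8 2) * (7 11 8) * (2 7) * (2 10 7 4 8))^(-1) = (1 2 4 8 3)(7 10 11) = [0, 2, 4, 1, 8, 5, 6, 10, 3, 9, 11, 7]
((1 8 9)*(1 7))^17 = (1 8 9 7) = [0, 8, 2, 3, 4, 5, 6, 1, 9, 7]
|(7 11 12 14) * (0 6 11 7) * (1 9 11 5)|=|(0 6 5 1 9 11 12 14)|=8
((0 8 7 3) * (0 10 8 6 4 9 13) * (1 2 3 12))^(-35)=(13)=[0, 1, 2, 3, 4, 5, 6, 7, 8, 9, 10, 11, 12, 13]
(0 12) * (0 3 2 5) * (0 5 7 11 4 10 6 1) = (0 12 3 2 7 11 4 10 6 1) = [12, 0, 7, 2, 10, 5, 1, 11, 8, 9, 6, 4, 3]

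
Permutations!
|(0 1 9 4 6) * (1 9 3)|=4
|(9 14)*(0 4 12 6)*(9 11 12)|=7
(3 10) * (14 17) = (3 10)(14 17) = [0, 1, 2, 10, 4, 5, 6, 7, 8, 9, 3, 11, 12, 13, 17, 15, 16, 14]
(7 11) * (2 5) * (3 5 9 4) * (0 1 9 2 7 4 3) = [1, 9, 2, 5, 0, 7, 6, 11, 8, 3, 10, 4] = (0 1 9 3 5 7 11 4)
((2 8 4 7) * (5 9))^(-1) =[0, 1, 7, 3, 8, 9, 6, 4, 2, 5] =(2 7 4 8)(5 9)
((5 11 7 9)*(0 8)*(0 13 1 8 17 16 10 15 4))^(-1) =(0 4 15 10 16 17)(1 13 8)(5 9 7 11) =[4, 13, 2, 3, 15, 9, 6, 11, 1, 7, 16, 5, 12, 8, 14, 10, 17, 0]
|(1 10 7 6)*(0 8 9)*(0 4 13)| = |(0 8 9 4 13)(1 10 7 6)| = 20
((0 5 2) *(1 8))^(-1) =[2, 8, 5, 3, 4, 0, 6, 7, 1] =(0 2 5)(1 8)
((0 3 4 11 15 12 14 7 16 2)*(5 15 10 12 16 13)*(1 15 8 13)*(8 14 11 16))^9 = (0 2 16 4 3)(1 8 5 7 15 13 14) = [2, 8, 16, 0, 3, 7, 6, 15, 5, 9, 10, 11, 12, 14, 1, 13, 4]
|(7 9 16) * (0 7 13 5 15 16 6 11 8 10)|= |(0 7 9 6 11 8 10)(5 15 16 13)|= 28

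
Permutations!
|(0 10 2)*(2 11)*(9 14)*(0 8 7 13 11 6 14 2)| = 10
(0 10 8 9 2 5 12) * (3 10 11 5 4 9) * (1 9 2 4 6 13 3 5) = (0 11 1 9 4 2 6 13 3 10 8 5 12) = [11, 9, 6, 10, 2, 12, 13, 7, 5, 4, 8, 1, 0, 3]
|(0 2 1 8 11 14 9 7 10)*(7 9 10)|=7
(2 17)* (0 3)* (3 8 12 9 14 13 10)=[8, 1, 17, 0, 4, 5, 6, 7, 12, 14, 3, 11, 9, 10, 13, 15, 16, 2]=(0 8 12 9 14 13 10 3)(2 17)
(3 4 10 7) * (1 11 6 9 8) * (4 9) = [0, 11, 2, 9, 10, 5, 4, 3, 1, 8, 7, 6] = (1 11 6 4 10 7 3 9 8)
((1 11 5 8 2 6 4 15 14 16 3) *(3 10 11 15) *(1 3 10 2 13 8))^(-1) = (1 5 11 10 4 6 2 16 14 15)(8 13) = [0, 5, 16, 3, 6, 11, 2, 7, 13, 9, 4, 10, 12, 8, 15, 1, 14]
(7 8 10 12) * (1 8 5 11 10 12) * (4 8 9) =(1 9 4 8 12 7 5 11 10) =[0, 9, 2, 3, 8, 11, 6, 5, 12, 4, 1, 10, 7]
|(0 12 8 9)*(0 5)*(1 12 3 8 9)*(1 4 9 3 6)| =9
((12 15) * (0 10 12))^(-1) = [15, 1, 2, 3, 4, 5, 6, 7, 8, 9, 0, 11, 10, 13, 14, 12] = (0 15 12 10)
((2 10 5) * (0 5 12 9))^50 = [2, 1, 12, 3, 4, 10, 6, 7, 8, 5, 9, 11, 0] = (0 2 12)(5 10 9)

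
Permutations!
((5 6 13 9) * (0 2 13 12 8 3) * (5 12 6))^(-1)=(0 3 8 12 9 13 2)=[3, 1, 0, 8, 4, 5, 6, 7, 12, 13, 10, 11, 9, 2]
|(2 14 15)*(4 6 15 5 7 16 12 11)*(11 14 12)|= |(2 12 14 5 7 16 11 4 6 15)|= 10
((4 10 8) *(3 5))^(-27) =(10)(3 5) =[0, 1, 2, 5, 4, 3, 6, 7, 8, 9, 10]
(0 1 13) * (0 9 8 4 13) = (0 1)(4 13 9 8) = [1, 0, 2, 3, 13, 5, 6, 7, 4, 8, 10, 11, 12, 9]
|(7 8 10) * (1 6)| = 6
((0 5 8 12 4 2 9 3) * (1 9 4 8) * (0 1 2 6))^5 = (1 3 9)(8 12) = [0, 3, 2, 9, 4, 5, 6, 7, 12, 1, 10, 11, 8]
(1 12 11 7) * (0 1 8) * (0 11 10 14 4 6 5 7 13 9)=(0 1 12 10 14 4 6 5 7 8 11 13 9)=[1, 12, 2, 3, 6, 7, 5, 8, 11, 0, 14, 13, 10, 9, 4]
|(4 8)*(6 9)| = 2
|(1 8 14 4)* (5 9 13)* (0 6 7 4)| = |(0 6 7 4 1 8 14)(5 9 13)| = 21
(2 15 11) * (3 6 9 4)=[0, 1, 15, 6, 3, 5, 9, 7, 8, 4, 10, 2, 12, 13, 14, 11]=(2 15 11)(3 6 9 4)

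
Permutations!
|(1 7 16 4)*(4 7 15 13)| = |(1 15 13 4)(7 16)| = 4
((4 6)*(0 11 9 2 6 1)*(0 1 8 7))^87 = [7, 1, 9, 3, 6, 5, 2, 8, 4, 11, 10, 0] = (0 7 8 4 6 2 9 11)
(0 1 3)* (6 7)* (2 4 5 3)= (0 1 2 4 5 3)(6 7)= [1, 2, 4, 0, 5, 3, 7, 6]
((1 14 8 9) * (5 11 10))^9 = [0, 14, 2, 3, 4, 5, 6, 7, 9, 1, 10, 11, 12, 13, 8] = (1 14 8 9)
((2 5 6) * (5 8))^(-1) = (2 6 5 8) = [0, 1, 6, 3, 4, 8, 5, 7, 2]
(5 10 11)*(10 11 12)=(5 11)(10 12)=[0, 1, 2, 3, 4, 11, 6, 7, 8, 9, 12, 5, 10]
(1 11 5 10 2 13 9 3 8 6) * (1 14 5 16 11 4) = (1 4)(2 13 9 3 8 6 14 5 10)(11 16) = [0, 4, 13, 8, 1, 10, 14, 7, 6, 3, 2, 16, 12, 9, 5, 15, 11]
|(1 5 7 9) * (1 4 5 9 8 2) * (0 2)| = 8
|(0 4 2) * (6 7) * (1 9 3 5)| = 12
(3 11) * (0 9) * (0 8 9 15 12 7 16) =(0 15 12 7 16)(3 11)(8 9) =[15, 1, 2, 11, 4, 5, 6, 16, 9, 8, 10, 3, 7, 13, 14, 12, 0]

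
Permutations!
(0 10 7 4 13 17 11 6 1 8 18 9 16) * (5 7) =[10, 8, 2, 3, 13, 7, 1, 4, 18, 16, 5, 6, 12, 17, 14, 15, 0, 11, 9] =(0 10 5 7 4 13 17 11 6 1 8 18 9 16)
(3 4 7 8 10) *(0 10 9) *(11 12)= (0 10 3 4 7 8 9)(11 12)= [10, 1, 2, 4, 7, 5, 6, 8, 9, 0, 3, 12, 11]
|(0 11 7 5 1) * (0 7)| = |(0 11)(1 7 5)| = 6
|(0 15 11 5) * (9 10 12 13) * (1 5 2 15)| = |(0 1 5)(2 15 11)(9 10 12 13)| = 12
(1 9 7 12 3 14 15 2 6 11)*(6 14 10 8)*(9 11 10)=(1 11)(2 14 15)(3 9 7 12)(6 10 8)=[0, 11, 14, 9, 4, 5, 10, 12, 6, 7, 8, 1, 3, 13, 15, 2]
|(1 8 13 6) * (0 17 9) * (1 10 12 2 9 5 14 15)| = |(0 17 5 14 15 1 8 13 6 10 12 2 9)| = 13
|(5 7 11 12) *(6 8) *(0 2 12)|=6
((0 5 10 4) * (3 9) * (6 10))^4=(0 4 10 6 5)=[4, 1, 2, 3, 10, 0, 5, 7, 8, 9, 6]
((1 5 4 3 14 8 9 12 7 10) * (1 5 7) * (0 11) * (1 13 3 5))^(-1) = (0 11)(1 10 7)(3 13 12 9 8 14)(4 5) = [11, 10, 2, 13, 5, 4, 6, 1, 14, 8, 7, 0, 9, 12, 3]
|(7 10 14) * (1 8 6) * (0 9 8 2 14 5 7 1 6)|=3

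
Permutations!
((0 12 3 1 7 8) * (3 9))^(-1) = (0 8 7 1 3 9 12) = [8, 3, 2, 9, 4, 5, 6, 1, 7, 12, 10, 11, 0]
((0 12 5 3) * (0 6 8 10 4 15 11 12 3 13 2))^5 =[4, 1, 10, 15, 13, 6, 11, 7, 12, 9, 5, 0, 3, 8, 14, 2] =(0 4 13 8 12 3 15 2 10 5 6 11)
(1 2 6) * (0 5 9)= (0 5 9)(1 2 6)= [5, 2, 6, 3, 4, 9, 1, 7, 8, 0]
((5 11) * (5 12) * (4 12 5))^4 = (12) = [0, 1, 2, 3, 4, 5, 6, 7, 8, 9, 10, 11, 12]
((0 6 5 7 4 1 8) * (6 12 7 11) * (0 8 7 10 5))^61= (0 12 10 5 11 6)(1 7 4)= [12, 7, 2, 3, 1, 11, 0, 4, 8, 9, 5, 6, 10]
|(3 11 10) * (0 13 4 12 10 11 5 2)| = 8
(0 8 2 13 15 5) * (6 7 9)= (0 8 2 13 15 5)(6 7 9)= [8, 1, 13, 3, 4, 0, 7, 9, 2, 6, 10, 11, 12, 15, 14, 5]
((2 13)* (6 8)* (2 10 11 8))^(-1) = (2 6 8 11 10 13) = [0, 1, 6, 3, 4, 5, 8, 7, 11, 9, 13, 10, 12, 2]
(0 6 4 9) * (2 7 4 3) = [6, 1, 7, 2, 9, 5, 3, 4, 8, 0] = (0 6 3 2 7 4 9)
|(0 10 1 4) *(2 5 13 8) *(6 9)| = |(0 10 1 4)(2 5 13 8)(6 9)| = 4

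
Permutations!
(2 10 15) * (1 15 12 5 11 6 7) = [0, 15, 10, 3, 4, 11, 7, 1, 8, 9, 12, 6, 5, 13, 14, 2] = (1 15 2 10 12 5 11 6 7)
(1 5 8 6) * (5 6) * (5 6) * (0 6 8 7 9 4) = (0 6 1 5 7 9 4) = [6, 5, 2, 3, 0, 7, 1, 9, 8, 4]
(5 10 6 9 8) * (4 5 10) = (4 5)(6 9 8 10) = [0, 1, 2, 3, 5, 4, 9, 7, 10, 8, 6]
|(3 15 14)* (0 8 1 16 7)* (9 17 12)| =|(0 8 1 16 7)(3 15 14)(9 17 12)| =15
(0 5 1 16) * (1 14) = (0 5 14 1 16) = [5, 16, 2, 3, 4, 14, 6, 7, 8, 9, 10, 11, 12, 13, 1, 15, 0]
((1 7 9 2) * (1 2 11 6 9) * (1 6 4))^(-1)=(1 4 11 9 6 7)=[0, 4, 2, 3, 11, 5, 7, 1, 8, 6, 10, 9]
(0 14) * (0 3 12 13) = (0 14 3 12 13) = [14, 1, 2, 12, 4, 5, 6, 7, 8, 9, 10, 11, 13, 0, 3]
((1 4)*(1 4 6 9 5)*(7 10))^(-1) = (1 5 9 6)(7 10) = [0, 5, 2, 3, 4, 9, 1, 10, 8, 6, 7]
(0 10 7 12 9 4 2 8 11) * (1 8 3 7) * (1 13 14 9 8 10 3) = (0 3 7 12 8 11)(1 10 13 14 9 4 2) = [3, 10, 1, 7, 2, 5, 6, 12, 11, 4, 13, 0, 8, 14, 9]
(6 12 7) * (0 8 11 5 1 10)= (0 8 11 5 1 10)(6 12 7)= [8, 10, 2, 3, 4, 1, 12, 6, 11, 9, 0, 5, 7]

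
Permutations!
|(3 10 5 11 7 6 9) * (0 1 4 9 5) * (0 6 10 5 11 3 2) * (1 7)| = |(0 7 10 6 11 1 4 9 2)(3 5)| = 18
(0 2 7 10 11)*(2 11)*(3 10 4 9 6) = (0 11)(2 7 4 9 6 3 10) = [11, 1, 7, 10, 9, 5, 3, 4, 8, 6, 2, 0]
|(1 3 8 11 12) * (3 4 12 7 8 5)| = 6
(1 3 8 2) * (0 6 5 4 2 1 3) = (0 6 5 4 2 3 8 1) = [6, 0, 3, 8, 2, 4, 5, 7, 1]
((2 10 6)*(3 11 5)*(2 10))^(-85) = [0, 1, 2, 5, 4, 11, 10, 7, 8, 9, 6, 3] = (3 5 11)(6 10)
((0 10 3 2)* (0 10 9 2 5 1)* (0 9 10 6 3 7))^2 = (0 7 10)(1 2 3)(5 9 6) = [7, 2, 3, 1, 4, 9, 5, 10, 8, 6, 0]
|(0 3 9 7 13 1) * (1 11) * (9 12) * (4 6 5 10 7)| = 12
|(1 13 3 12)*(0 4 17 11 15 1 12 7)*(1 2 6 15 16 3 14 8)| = |(0 4 17 11 16 3 7)(1 13 14 8)(2 6 15)| = 84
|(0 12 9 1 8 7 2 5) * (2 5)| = 7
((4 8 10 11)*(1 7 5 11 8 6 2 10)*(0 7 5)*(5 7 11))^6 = (0 8 6)(1 2 11)(4 7 10) = [8, 2, 11, 3, 7, 5, 0, 10, 6, 9, 4, 1]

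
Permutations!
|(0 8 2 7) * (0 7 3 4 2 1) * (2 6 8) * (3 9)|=|(0 2 9 3 4 6 8 1)|=8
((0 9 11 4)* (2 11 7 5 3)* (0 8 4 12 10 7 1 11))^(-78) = [1, 12, 9, 0, 4, 2, 6, 3, 8, 11, 5, 10, 7] = (0 1 12 7 3)(2 9 11 10 5)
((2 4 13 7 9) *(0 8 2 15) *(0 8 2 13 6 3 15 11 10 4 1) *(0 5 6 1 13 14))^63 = (0 7 10 5 15)(1 3 14 13 11)(2 9 4 6 8) = [7, 3, 9, 14, 6, 15, 8, 10, 2, 4, 5, 1, 12, 11, 13, 0]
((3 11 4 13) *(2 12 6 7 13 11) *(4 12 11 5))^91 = [0, 1, 2, 3, 5, 4, 6, 7, 8, 9, 10, 11, 12, 13] = (13)(4 5)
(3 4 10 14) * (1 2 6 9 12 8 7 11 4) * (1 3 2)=(2 6 9 12 8 7 11 4 10 14)=[0, 1, 6, 3, 10, 5, 9, 11, 7, 12, 14, 4, 8, 13, 2]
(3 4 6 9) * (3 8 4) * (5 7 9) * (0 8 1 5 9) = (0 8 4 6 9 1 5 7) = [8, 5, 2, 3, 6, 7, 9, 0, 4, 1]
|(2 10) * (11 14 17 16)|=4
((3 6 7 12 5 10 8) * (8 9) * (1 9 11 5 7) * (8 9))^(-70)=(12)(1 3)(5 11 10)(6 8)=[0, 3, 2, 1, 4, 11, 8, 7, 6, 9, 5, 10, 12]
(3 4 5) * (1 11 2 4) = (1 11 2 4 5 3) = [0, 11, 4, 1, 5, 3, 6, 7, 8, 9, 10, 2]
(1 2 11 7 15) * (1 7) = (1 2 11)(7 15) = [0, 2, 11, 3, 4, 5, 6, 15, 8, 9, 10, 1, 12, 13, 14, 7]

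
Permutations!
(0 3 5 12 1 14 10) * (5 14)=(0 3 14 10)(1 5 12)=[3, 5, 2, 14, 4, 12, 6, 7, 8, 9, 0, 11, 1, 13, 10]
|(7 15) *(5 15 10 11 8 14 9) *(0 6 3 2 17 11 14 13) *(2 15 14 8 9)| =24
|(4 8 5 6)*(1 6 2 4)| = |(1 6)(2 4 8 5)| = 4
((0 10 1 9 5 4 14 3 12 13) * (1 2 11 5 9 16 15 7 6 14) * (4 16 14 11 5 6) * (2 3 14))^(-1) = (0 13 12 3 10)(1 4 7 15 16 5 2)(6 11) = [13, 4, 1, 10, 7, 2, 11, 15, 8, 9, 0, 6, 3, 12, 14, 16, 5]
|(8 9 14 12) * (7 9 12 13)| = 4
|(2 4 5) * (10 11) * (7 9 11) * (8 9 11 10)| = 15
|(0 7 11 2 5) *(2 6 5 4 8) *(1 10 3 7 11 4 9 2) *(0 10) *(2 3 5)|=10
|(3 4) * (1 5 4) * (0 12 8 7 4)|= |(0 12 8 7 4 3 1 5)|= 8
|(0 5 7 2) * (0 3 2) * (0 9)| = |(0 5 7 9)(2 3)| = 4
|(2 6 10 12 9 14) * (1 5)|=6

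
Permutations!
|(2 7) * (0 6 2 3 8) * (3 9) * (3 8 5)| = 6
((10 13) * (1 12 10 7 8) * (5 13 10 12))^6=[0, 5, 2, 3, 4, 13, 6, 8, 1, 9, 10, 11, 12, 7]=(1 5 13 7 8)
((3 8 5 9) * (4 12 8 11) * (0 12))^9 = (0 12 8 5 9 3 11 4) = [12, 1, 2, 11, 0, 9, 6, 7, 5, 3, 10, 4, 8]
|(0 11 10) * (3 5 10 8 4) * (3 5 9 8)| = |(0 11 3 9 8 4 5 10)| = 8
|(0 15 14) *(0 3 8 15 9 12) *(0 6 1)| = 20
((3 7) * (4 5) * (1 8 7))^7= (1 3 7 8)(4 5)= [0, 3, 2, 7, 5, 4, 6, 8, 1]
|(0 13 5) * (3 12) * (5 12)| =5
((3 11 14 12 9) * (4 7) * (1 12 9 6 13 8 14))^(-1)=[0, 11, 2, 9, 7, 5, 12, 4, 13, 14, 10, 3, 1, 6, 8]=(1 11 3 9 14 8 13 6 12)(4 7)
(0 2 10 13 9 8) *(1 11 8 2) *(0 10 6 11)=(0 1)(2 6 11 8 10 13 9)=[1, 0, 6, 3, 4, 5, 11, 7, 10, 2, 13, 8, 12, 9]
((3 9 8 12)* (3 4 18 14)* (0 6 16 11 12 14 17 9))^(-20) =(0 12 9)(3 11 17)(4 8 6)(14 16 18) =[12, 1, 2, 11, 8, 5, 4, 7, 6, 0, 10, 17, 9, 13, 16, 15, 18, 3, 14]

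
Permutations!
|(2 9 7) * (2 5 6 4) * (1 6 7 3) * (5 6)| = 8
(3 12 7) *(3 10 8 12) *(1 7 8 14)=(1 7 10 14)(8 12)=[0, 7, 2, 3, 4, 5, 6, 10, 12, 9, 14, 11, 8, 13, 1]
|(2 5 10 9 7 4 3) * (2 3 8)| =|(2 5 10 9 7 4 8)| =7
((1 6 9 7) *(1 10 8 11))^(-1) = [0, 11, 2, 3, 4, 5, 1, 9, 10, 6, 7, 8] = (1 11 8 10 7 9 6)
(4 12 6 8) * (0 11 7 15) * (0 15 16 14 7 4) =(0 11 4 12 6 8)(7 16 14) =[11, 1, 2, 3, 12, 5, 8, 16, 0, 9, 10, 4, 6, 13, 7, 15, 14]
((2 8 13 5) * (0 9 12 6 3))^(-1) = (0 3 6 12 9)(2 5 13 8) = [3, 1, 5, 6, 4, 13, 12, 7, 2, 0, 10, 11, 9, 8]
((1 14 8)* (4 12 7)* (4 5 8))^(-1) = (1 8 5 7 12 4 14) = [0, 8, 2, 3, 14, 7, 6, 12, 5, 9, 10, 11, 4, 13, 1]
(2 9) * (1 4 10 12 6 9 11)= (1 4 10 12 6 9 2 11)= [0, 4, 11, 3, 10, 5, 9, 7, 8, 2, 12, 1, 6]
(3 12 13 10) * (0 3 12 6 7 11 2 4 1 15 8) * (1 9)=(0 3 6 7 11 2 4 9 1 15 8)(10 12 13)=[3, 15, 4, 6, 9, 5, 7, 11, 0, 1, 12, 2, 13, 10, 14, 8]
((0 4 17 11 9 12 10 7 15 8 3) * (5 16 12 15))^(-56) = [0, 1, 2, 3, 4, 7, 6, 10, 8, 9, 12, 11, 16, 13, 14, 15, 5, 17] = (17)(5 7 10 12 16)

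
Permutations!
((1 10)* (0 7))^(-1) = [7, 10, 2, 3, 4, 5, 6, 0, 8, 9, 1] = (0 7)(1 10)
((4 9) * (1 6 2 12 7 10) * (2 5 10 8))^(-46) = (1 5)(2 7)(6 10)(8 12) = [0, 5, 7, 3, 4, 1, 10, 2, 12, 9, 6, 11, 8]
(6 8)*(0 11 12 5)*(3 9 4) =[11, 1, 2, 9, 3, 0, 8, 7, 6, 4, 10, 12, 5] =(0 11 12 5)(3 9 4)(6 8)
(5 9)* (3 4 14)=[0, 1, 2, 4, 14, 9, 6, 7, 8, 5, 10, 11, 12, 13, 3]=(3 4 14)(5 9)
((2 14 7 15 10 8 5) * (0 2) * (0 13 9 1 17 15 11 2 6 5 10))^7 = (0 15 17 1 9 13 5 6)(2 11 7 14)(8 10) = [15, 9, 11, 3, 4, 6, 0, 14, 10, 13, 8, 7, 12, 5, 2, 17, 16, 1]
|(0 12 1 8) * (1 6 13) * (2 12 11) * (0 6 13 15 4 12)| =21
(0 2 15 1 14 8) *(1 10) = (0 2 15 10 1 14 8) = [2, 14, 15, 3, 4, 5, 6, 7, 0, 9, 1, 11, 12, 13, 8, 10]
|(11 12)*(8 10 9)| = 6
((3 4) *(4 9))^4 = (3 9 4) = [0, 1, 2, 9, 3, 5, 6, 7, 8, 4]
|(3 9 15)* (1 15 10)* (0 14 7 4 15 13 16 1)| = |(0 14 7 4 15 3 9 10)(1 13 16)| = 24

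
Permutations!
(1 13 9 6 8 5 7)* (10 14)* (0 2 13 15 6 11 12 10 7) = (0 2 13 9 11 12 10 14 7 1 15 6 8 5) = [2, 15, 13, 3, 4, 0, 8, 1, 5, 11, 14, 12, 10, 9, 7, 6]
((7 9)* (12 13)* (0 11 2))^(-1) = (0 2 11)(7 9)(12 13) = [2, 1, 11, 3, 4, 5, 6, 9, 8, 7, 10, 0, 13, 12]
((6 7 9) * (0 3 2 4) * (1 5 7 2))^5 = (0 9 3 6 1 2 5 4 7) = [9, 2, 5, 6, 7, 4, 1, 0, 8, 3]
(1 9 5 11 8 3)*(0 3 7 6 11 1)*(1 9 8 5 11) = (0 3)(1 8 7 6)(5 9 11) = [3, 8, 2, 0, 4, 9, 1, 6, 7, 11, 10, 5]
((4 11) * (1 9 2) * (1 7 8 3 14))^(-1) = [0, 14, 9, 8, 11, 5, 6, 2, 7, 1, 10, 4, 12, 13, 3] = (1 14 3 8 7 2 9)(4 11)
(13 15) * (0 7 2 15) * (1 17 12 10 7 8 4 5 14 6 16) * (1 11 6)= [8, 17, 15, 3, 5, 14, 16, 2, 4, 9, 7, 6, 10, 0, 1, 13, 11, 12]= (0 8 4 5 14 1 17 12 10 7 2 15 13)(6 16 11)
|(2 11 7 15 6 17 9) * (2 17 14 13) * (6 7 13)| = |(2 11 13)(6 14)(7 15)(9 17)| = 6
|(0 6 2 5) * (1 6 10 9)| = |(0 10 9 1 6 2 5)| = 7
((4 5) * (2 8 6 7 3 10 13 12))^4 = (2 3)(6 13)(7 12)(8 10) = [0, 1, 3, 2, 4, 5, 13, 12, 10, 9, 8, 11, 7, 6]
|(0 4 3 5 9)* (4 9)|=|(0 9)(3 5 4)|=6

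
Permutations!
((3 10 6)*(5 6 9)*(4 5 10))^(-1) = (3 6 5 4)(9 10) = [0, 1, 2, 6, 3, 4, 5, 7, 8, 10, 9]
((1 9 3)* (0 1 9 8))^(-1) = [8, 0, 2, 9, 4, 5, 6, 7, 1, 3] = (0 8 1)(3 9)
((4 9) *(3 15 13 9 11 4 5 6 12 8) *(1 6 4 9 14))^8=(15)=[0, 1, 2, 3, 4, 5, 6, 7, 8, 9, 10, 11, 12, 13, 14, 15]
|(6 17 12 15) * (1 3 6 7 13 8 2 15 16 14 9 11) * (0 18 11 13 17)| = 30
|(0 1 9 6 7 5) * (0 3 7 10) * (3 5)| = 10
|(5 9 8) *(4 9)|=4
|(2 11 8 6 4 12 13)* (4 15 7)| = |(2 11 8 6 15 7 4 12 13)| = 9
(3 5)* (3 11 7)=(3 5 11 7)=[0, 1, 2, 5, 4, 11, 6, 3, 8, 9, 10, 7]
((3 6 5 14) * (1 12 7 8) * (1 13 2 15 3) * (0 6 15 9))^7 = [8, 0, 12, 15, 4, 2, 13, 5, 14, 7, 10, 11, 6, 1, 9, 3] = (0 8 14 9 7 5 2 12 6 13 1)(3 15)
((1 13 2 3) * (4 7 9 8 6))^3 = [0, 3, 13, 2, 8, 5, 9, 6, 7, 4, 10, 11, 12, 1] = (1 3 2 13)(4 8 7 6 9)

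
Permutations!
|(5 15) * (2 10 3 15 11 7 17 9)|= |(2 10 3 15 5 11 7 17 9)|= 9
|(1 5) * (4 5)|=3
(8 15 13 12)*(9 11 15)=(8 9 11 15 13 12)=[0, 1, 2, 3, 4, 5, 6, 7, 9, 11, 10, 15, 8, 12, 14, 13]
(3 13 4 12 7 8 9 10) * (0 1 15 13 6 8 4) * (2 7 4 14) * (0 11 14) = (0 1 15 13 11 14 2 7)(3 6 8 9 10)(4 12) = [1, 15, 7, 6, 12, 5, 8, 0, 9, 10, 3, 14, 4, 11, 2, 13]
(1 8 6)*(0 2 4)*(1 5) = (0 2 4)(1 8 6 5) = [2, 8, 4, 3, 0, 1, 5, 7, 6]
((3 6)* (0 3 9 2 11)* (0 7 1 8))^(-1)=(0 8 1 7 11 2 9 6 3)=[8, 7, 9, 0, 4, 5, 3, 11, 1, 6, 10, 2]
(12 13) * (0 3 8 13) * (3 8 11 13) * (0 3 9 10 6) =(0 8 9 10 6)(3 11 13 12) =[8, 1, 2, 11, 4, 5, 0, 7, 9, 10, 6, 13, 3, 12]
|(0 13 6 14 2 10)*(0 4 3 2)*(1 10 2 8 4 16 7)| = 12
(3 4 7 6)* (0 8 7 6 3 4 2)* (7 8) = (8)(0 7 3 2)(4 6) = [7, 1, 0, 2, 6, 5, 4, 3, 8]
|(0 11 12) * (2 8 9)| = 3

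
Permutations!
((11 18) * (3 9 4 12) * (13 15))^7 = (3 12 4 9)(11 18)(13 15) = [0, 1, 2, 12, 9, 5, 6, 7, 8, 3, 10, 18, 4, 15, 14, 13, 16, 17, 11]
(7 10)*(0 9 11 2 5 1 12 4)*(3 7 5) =(0 9 11 2 3 7 10 5 1 12 4) =[9, 12, 3, 7, 0, 1, 6, 10, 8, 11, 5, 2, 4]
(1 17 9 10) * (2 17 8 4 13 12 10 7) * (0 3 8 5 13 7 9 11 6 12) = (0 3 8 4 7 2 17 11 6 12 10 1 5 13) = [3, 5, 17, 8, 7, 13, 12, 2, 4, 9, 1, 6, 10, 0, 14, 15, 16, 11]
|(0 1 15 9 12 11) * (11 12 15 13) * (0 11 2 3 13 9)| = 12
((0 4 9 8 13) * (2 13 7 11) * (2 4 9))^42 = (0 8 11 2)(4 13 9 7) = [8, 1, 0, 3, 13, 5, 6, 4, 11, 7, 10, 2, 12, 9]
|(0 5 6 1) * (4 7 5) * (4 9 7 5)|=7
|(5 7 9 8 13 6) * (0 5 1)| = 8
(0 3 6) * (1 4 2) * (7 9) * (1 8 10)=[3, 4, 8, 6, 2, 5, 0, 9, 10, 7, 1]=(0 3 6)(1 4 2 8 10)(7 9)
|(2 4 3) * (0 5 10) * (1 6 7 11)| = |(0 5 10)(1 6 7 11)(2 4 3)| = 12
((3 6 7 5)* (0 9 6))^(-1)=[3, 1, 2, 5, 4, 7, 9, 6, 8, 0]=(0 3 5 7 6 9)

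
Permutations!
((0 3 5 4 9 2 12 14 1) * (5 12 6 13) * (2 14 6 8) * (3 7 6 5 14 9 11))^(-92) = (0 14 6)(1 13 7)(3 4 12 11 5) = [14, 13, 2, 4, 12, 3, 0, 1, 8, 9, 10, 5, 11, 7, 6]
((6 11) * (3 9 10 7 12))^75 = [0, 1, 2, 3, 4, 5, 11, 7, 8, 9, 10, 6, 12] = (12)(6 11)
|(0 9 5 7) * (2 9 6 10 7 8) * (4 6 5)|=9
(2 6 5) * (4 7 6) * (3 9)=(2 4 7 6 5)(3 9)=[0, 1, 4, 9, 7, 2, 5, 6, 8, 3]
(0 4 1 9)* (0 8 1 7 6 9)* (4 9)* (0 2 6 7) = (0 9 8 1 2 6 4) = [9, 2, 6, 3, 0, 5, 4, 7, 1, 8]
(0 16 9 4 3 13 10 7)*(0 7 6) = (0 16 9 4 3 13 10 6) = [16, 1, 2, 13, 3, 5, 0, 7, 8, 4, 6, 11, 12, 10, 14, 15, 9]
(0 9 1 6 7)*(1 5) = (0 9 5 1 6 7) = [9, 6, 2, 3, 4, 1, 7, 0, 8, 5]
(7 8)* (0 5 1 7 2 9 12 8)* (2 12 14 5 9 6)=[9, 7, 6, 3, 4, 1, 2, 0, 12, 14, 10, 11, 8, 13, 5]=(0 9 14 5 1 7)(2 6)(8 12)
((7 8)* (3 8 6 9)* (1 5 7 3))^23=(1 6 5 9 7)(3 8)=[0, 6, 2, 8, 4, 9, 5, 1, 3, 7]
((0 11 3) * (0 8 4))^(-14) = (0 11 3 8 4) = [11, 1, 2, 8, 0, 5, 6, 7, 4, 9, 10, 3]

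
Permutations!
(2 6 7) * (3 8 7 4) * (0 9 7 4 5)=(0 9 7 2 6 5)(3 8 4)=[9, 1, 6, 8, 3, 0, 5, 2, 4, 7]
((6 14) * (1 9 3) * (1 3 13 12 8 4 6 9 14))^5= (1 8 9 6 12 14 4 13)= [0, 8, 2, 3, 13, 5, 12, 7, 9, 6, 10, 11, 14, 1, 4]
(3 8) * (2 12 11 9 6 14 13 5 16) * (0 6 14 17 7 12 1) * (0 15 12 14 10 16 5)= (0 6 17 7 14 13)(1 15 12 11 9 10 16 2)(3 8)= [6, 15, 1, 8, 4, 5, 17, 14, 3, 10, 16, 9, 11, 0, 13, 12, 2, 7]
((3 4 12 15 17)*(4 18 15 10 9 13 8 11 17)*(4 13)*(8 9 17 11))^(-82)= (3 17 10 12 4 9 13 15 18)= [0, 1, 2, 17, 9, 5, 6, 7, 8, 13, 12, 11, 4, 15, 14, 18, 16, 10, 3]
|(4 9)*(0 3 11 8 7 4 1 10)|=|(0 3 11 8 7 4 9 1 10)|=9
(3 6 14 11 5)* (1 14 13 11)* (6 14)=(1 6 13 11 5 3 14)=[0, 6, 2, 14, 4, 3, 13, 7, 8, 9, 10, 5, 12, 11, 1]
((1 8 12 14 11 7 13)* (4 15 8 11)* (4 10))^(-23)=[0, 11, 2, 3, 15, 5, 6, 13, 12, 9, 4, 7, 14, 1, 10, 8]=(1 11 7 13)(4 15 8 12 14 10)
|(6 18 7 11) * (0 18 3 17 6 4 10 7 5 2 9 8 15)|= |(0 18 5 2 9 8 15)(3 17 6)(4 10 7 11)|= 84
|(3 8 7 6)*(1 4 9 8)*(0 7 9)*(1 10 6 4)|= 6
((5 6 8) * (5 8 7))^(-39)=(8)=[0, 1, 2, 3, 4, 5, 6, 7, 8]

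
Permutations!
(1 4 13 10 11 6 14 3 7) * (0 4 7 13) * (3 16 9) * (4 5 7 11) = (0 5 7 1 11 6 14 16 9 3 13 10 4) = [5, 11, 2, 13, 0, 7, 14, 1, 8, 3, 4, 6, 12, 10, 16, 15, 9]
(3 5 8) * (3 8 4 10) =(3 5 4 10) =[0, 1, 2, 5, 10, 4, 6, 7, 8, 9, 3]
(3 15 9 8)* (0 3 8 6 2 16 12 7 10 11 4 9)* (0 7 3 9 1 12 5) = [9, 12, 16, 15, 1, 0, 2, 10, 8, 6, 11, 4, 3, 13, 14, 7, 5] = (0 9 6 2 16 5)(1 12 3 15 7 10 11 4)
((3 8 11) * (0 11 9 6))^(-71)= [11, 1, 2, 8, 4, 5, 0, 7, 9, 6, 10, 3]= (0 11 3 8 9 6)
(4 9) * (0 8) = (0 8)(4 9) = [8, 1, 2, 3, 9, 5, 6, 7, 0, 4]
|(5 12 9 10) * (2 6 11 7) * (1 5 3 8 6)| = |(1 5 12 9 10 3 8 6 11 7 2)| = 11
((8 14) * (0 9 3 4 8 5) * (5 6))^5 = [14, 1, 2, 5, 0, 8, 4, 7, 9, 6, 10, 11, 12, 13, 3] = (0 14 3 5 8 9 6 4)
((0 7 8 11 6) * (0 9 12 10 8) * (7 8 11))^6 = (6 9 12 10 11) = [0, 1, 2, 3, 4, 5, 9, 7, 8, 12, 11, 6, 10]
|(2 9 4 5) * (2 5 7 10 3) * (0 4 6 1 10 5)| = 12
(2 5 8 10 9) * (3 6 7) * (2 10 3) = (2 5 8 3 6 7)(9 10) = [0, 1, 5, 6, 4, 8, 7, 2, 3, 10, 9]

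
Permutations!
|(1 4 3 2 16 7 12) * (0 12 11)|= 9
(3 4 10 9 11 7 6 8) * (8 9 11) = (3 4 10 11 7 6 9 8) = [0, 1, 2, 4, 10, 5, 9, 6, 3, 8, 11, 7]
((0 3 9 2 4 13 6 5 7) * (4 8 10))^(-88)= (13)= [0, 1, 2, 3, 4, 5, 6, 7, 8, 9, 10, 11, 12, 13]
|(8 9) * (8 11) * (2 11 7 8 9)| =5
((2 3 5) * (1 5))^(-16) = (5) = [0, 1, 2, 3, 4, 5]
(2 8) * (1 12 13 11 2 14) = (1 12 13 11 2 8 14) = [0, 12, 8, 3, 4, 5, 6, 7, 14, 9, 10, 2, 13, 11, 1]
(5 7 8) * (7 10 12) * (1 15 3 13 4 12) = (1 15 3 13 4 12 7 8 5 10) = [0, 15, 2, 13, 12, 10, 6, 8, 5, 9, 1, 11, 7, 4, 14, 3]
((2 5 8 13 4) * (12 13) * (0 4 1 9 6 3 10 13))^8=[2, 6, 8, 13, 5, 12, 10, 7, 0, 3, 1, 11, 4, 9]=(0 2 8)(1 6 10)(3 13 9)(4 5 12)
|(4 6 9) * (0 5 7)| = |(0 5 7)(4 6 9)| = 3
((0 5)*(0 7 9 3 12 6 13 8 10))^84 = [3, 1, 2, 8, 4, 12, 0, 6, 7, 13, 9, 11, 10, 5] = (0 3 8 7 6)(5 12 10 9 13)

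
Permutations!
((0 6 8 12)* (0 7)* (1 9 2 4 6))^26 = (0 7 12 8 6 4 2 9 1) = [7, 0, 9, 3, 2, 5, 4, 12, 6, 1, 10, 11, 8]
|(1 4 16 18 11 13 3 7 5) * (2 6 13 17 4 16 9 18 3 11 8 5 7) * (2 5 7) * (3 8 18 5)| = |(18)(1 16 8 7 2 6 13 11 17 4 9 5)| = 12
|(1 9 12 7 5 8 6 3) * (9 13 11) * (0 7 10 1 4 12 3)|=|(0 7 5 8 6)(1 13 11 9 3 4 12 10)|=40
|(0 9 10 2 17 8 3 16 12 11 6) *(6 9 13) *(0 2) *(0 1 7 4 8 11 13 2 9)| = |(0 2 17 11)(1 7 4 8 3 16 12 13 6 9 10)| = 44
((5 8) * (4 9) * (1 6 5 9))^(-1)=[0, 4, 2, 3, 9, 6, 1, 7, 5, 8]=(1 4 9 8 5 6)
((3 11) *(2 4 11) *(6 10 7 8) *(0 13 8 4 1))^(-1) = (0 1 2 3 11 4 7 10 6 8 13) = [1, 2, 3, 11, 7, 5, 8, 10, 13, 9, 6, 4, 12, 0]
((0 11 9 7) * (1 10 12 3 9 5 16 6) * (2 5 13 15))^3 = (0 15 16 10 9 11 2 6 12 7 13 5 1 3) = [15, 3, 6, 0, 4, 1, 12, 13, 8, 11, 9, 2, 7, 5, 14, 16, 10]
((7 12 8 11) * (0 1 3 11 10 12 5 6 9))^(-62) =(0 3 7 6)(1 11 5 9)(8 10 12) =[3, 11, 2, 7, 4, 9, 0, 6, 10, 1, 12, 5, 8]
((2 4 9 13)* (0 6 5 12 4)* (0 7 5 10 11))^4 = (2 4 7 9 5 13 12) = [0, 1, 4, 3, 7, 13, 6, 9, 8, 5, 10, 11, 2, 12]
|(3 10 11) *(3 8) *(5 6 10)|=|(3 5 6 10 11 8)|=6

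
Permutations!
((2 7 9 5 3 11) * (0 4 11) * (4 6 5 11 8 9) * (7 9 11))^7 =(0 3 5 6)(2 9 7 4 8 11) =[3, 1, 9, 5, 8, 6, 0, 4, 11, 7, 10, 2]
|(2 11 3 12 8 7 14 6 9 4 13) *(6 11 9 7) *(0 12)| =8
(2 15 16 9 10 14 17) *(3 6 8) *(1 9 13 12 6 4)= (1 9 10 14 17 2 15 16 13 12 6 8 3 4)= [0, 9, 15, 4, 1, 5, 8, 7, 3, 10, 14, 11, 6, 12, 17, 16, 13, 2]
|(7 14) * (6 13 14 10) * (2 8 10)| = 7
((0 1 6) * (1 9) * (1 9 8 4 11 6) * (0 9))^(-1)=(0 9 6 11 4 8)=[9, 1, 2, 3, 8, 5, 11, 7, 0, 6, 10, 4]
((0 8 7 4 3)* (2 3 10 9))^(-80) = [0, 1, 2, 3, 4, 5, 6, 7, 8, 9, 10] = (10)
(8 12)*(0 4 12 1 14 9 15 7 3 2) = (0 4 12 8 1 14 9 15 7 3 2) = [4, 14, 0, 2, 12, 5, 6, 3, 1, 15, 10, 11, 8, 13, 9, 7]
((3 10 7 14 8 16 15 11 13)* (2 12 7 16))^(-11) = [0, 1, 8, 10, 4, 5, 6, 12, 14, 9, 16, 13, 2, 3, 7, 11, 15] = (2 8 14 7 12)(3 10 16 15 11 13)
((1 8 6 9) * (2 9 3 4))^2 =(1 6 4 9 8 3 2) =[0, 6, 1, 2, 9, 5, 4, 7, 3, 8]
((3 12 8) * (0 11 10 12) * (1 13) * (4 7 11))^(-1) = (0 3 8 12 10 11 7 4)(1 13) = [3, 13, 2, 8, 0, 5, 6, 4, 12, 9, 11, 7, 10, 1]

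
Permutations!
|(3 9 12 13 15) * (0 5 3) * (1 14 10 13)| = |(0 5 3 9 12 1 14 10 13 15)| = 10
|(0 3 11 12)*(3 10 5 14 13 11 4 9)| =21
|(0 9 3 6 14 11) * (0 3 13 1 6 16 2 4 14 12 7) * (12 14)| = |(0 9 13 1 6 14 11 3 16 2 4 12 7)| = 13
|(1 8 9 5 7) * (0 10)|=|(0 10)(1 8 9 5 7)|=10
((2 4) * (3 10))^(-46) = (10) = [0, 1, 2, 3, 4, 5, 6, 7, 8, 9, 10]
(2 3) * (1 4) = (1 4)(2 3) = [0, 4, 3, 2, 1]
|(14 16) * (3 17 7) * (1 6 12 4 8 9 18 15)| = 24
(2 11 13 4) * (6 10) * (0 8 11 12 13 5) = [8, 1, 12, 3, 2, 0, 10, 7, 11, 9, 6, 5, 13, 4] = (0 8 11 5)(2 12 13 4)(6 10)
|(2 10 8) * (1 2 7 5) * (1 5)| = |(1 2 10 8 7)| = 5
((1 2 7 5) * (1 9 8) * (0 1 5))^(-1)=(0 7 2 1)(5 8 9)=[7, 0, 1, 3, 4, 8, 6, 2, 9, 5]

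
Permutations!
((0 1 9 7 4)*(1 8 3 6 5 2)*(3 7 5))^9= [8, 9, 1, 6, 0, 2, 3, 4, 7, 5]= (0 8 7 4)(1 9 5 2)(3 6)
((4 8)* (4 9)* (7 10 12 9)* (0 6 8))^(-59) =[12, 1, 2, 3, 10, 5, 9, 0, 4, 7, 6, 11, 8] =(0 12 8 4 10 6 9 7)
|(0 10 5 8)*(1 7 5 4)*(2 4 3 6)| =10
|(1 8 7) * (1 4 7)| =|(1 8)(4 7)| =2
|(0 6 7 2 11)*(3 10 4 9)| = 20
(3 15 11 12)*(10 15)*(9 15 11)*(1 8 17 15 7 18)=(1 8 17 15 9 7 18)(3 10 11 12)=[0, 8, 2, 10, 4, 5, 6, 18, 17, 7, 11, 12, 3, 13, 14, 9, 16, 15, 1]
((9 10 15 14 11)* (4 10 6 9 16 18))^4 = (4 11 10 16 15 18 14) = [0, 1, 2, 3, 11, 5, 6, 7, 8, 9, 16, 10, 12, 13, 4, 18, 15, 17, 14]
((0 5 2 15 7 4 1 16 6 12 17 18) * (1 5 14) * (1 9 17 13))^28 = (0 17 14 18 9)(1 12 16 13 6)(2 4 15 5 7) = [17, 12, 4, 3, 15, 7, 1, 2, 8, 0, 10, 11, 16, 6, 18, 5, 13, 14, 9]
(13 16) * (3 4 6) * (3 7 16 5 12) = [0, 1, 2, 4, 6, 12, 7, 16, 8, 9, 10, 11, 3, 5, 14, 15, 13] = (3 4 6 7 16 13 5 12)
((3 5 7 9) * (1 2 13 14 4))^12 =(1 13 4 2 14) =[0, 13, 14, 3, 2, 5, 6, 7, 8, 9, 10, 11, 12, 4, 1]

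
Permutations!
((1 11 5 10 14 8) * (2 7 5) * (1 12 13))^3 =[0, 7, 10, 3, 4, 8, 6, 14, 1, 9, 12, 5, 11, 2, 13] =(1 7 14 13 2 10 12 11 5 8)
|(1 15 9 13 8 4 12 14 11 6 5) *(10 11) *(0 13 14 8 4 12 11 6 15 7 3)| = 26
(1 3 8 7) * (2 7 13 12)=(1 3 8 13 12 2 7)=[0, 3, 7, 8, 4, 5, 6, 1, 13, 9, 10, 11, 2, 12]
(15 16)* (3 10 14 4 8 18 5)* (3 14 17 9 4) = (3 10 17 9 4 8 18 5 14)(15 16) = [0, 1, 2, 10, 8, 14, 6, 7, 18, 4, 17, 11, 12, 13, 3, 16, 15, 9, 5]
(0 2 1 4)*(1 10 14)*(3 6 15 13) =(0 2 10 14 1 4)(3 6 15 13) =[2, 4, 10, 6, 0, 5, 15, 7, 8, 9, 14, 11, 12, 3, 1, 13]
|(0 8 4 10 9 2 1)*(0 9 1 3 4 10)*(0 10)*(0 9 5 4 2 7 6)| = |(0 8 9 7 6)(1 5 4 10)(2 3)| = 20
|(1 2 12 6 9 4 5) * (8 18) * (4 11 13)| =|(1 2 12 6 9 11 13 4 5)(8 18)| =18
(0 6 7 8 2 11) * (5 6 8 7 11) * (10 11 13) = (0 8 2 5 6 13 10 11) = [8, 1, 5, 3, 4, 6, 13, 7, 2, 9, 11, 0, 12, 10]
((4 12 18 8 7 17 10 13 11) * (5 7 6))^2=(4 18 6 7 10 11 12 8 5 17 13)=[0, 1, 2, 3, 18, 17, 7, 10, 5, 9, 11, 12, 8, 4, 14, 15, 16, 13, 6]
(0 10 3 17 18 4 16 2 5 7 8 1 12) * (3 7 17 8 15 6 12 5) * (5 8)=[10, 8, 3, 5, 16, 17, 12, 15, 1, 9, 7, 11, 0, 13, 14, 6, 2, 18, 4]=(0 10 7 15 6 12)(1 8)(2 3 5 17 18 4 16)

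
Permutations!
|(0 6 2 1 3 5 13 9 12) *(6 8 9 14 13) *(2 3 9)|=6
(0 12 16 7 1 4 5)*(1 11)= (0 12 16 7 11 1 4 5)= [12, 4, 2, 3, 5, 0, 6, 11, 8, 9, 10, 1, 16, 13, 14, 15, 7]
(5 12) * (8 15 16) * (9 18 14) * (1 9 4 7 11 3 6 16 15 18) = (1 9)(3 6 16 8 18 14 4 7 11)(5 12) = [0, 9, 2, 6, 7, 12, 16, 11, 18, 1, 10, 3, 5, 13, 4, 15, 8, 17, 14]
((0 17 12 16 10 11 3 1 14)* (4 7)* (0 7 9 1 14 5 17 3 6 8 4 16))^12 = [5, 8, 2, 17, 11, 4, 16, 0, 10, 6, 14, 7, 1, 13, 12, 15, 3, 9] = (0 5 4 11 7)(1 8 10 14 12)(3 17 9 6 16)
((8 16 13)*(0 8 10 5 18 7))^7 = [7, 1, 2, 3, 4, 10, 6, 18, 0, 9, 13, 11, 12, 16, 14, 15, 8, 17, 5] = (0 7 18 5 10 13 16 8)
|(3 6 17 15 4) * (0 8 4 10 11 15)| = |(0 8 4 3 6 17)(10 11 15)| = 6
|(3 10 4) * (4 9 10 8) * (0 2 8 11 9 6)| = |(0 2 8 4 3 11 9 10 6)| = 9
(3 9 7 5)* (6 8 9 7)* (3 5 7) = (6 8 9) = [0, 1, 2, 3, 4, 5, 8, 7, 9, 6]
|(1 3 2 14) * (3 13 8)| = 6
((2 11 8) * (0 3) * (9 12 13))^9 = (13)(0 3) = [3, 1, 2, 0, 4, 5, 6, 7, 8, 9, 10, 11, 12, 13]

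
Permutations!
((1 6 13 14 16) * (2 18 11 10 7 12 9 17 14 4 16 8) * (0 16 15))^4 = (0 13 16 4 1 15 6)(2 7 14 11 9)(8 10 17 18 12) = [13, 15, 7, 3, 1, 5, 0, 14, 10, 2, 17, 9, 8, 16, 11, 6, 4, 18, 12]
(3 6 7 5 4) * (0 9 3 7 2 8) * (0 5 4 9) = (2 8 5 9 3 6)(4 7) = [0, 1, 8, 6, 7, 9, 2, 4, 5, 3]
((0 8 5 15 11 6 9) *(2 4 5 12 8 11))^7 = (0 9 6 11)(2 15 5 4)(8 12) = [9, 1, 15, 3, 2, 4, 11, 7, 12, 6, 10, 0, 8, 13, 14, 5]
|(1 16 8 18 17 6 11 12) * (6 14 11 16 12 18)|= |(1 12)(6 16 8)(11 18 17 14)|= 12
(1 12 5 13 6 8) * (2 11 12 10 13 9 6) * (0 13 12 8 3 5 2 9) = [13, 10, 11, 5, 4, 0, 3, 7, 1, 6, 12, 8, 2, 9] = (0 13 9 6 3 5)(1 10 12 2 11 8)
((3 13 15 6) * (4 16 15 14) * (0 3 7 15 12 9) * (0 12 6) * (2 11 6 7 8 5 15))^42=(0 14 7 6 15 13 16 11 5 3 4 2 8)=[14, 1, 8, 4, 2, 3, 15, 6, 0, 9, 10, 5, 12, 16, 7, 13, 11]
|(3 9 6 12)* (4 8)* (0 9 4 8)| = |(0 9 6 12 3 4)| = 6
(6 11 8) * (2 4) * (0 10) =(0 10)(2 4)(6 11 8) =[10, 1, 4, 3, 2, 5, 11, 7, 6, 9, 0, 8]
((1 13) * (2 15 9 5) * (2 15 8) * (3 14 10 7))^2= (3 10)(5 9 15)(7 14)= [0, 1, 2, 10, 4, 9, 6, 14, 8, 15, 3, 11, 12, 13, 7, 5]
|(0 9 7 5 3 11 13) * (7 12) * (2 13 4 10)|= |(0 9 12 7 5 3 11 4 10 2 13)|= 11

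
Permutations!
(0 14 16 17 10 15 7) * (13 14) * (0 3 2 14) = [13, 1, 14, 2, 4, 5, 6, 3, 8, 9, 15, 11, 12, 0, 16, 7, 17, 10] = (0 13)(2 14 16 17 10 15 7 3)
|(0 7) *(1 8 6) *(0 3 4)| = |(0 7 3 4)(1 8 6)| = 12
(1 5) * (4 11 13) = [0, 5, 2, 3, 11, 1, 6, 7, 8, 9, 10, 13, 12, 4] = (1 5)(4 11 13)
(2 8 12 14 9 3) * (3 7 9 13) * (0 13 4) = (0 13 3 2 8 12 14 4)(7 9) = [13, 1, 8, 2, 0, 5, 6, 9, 12, 7, 10, 11, 14, 3, 4]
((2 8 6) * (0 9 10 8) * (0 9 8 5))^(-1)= (0 5 10 9 2 6 8)= [5, 1, 6, 3, 4, 10, 8, 7, 0, 2, 9]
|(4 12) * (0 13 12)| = |(0 13 12 4)| = 4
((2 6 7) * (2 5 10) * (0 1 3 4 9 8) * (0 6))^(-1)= [2, 0, 10, 1, 3, 7, 8, 6, 9, 4, 5]= (0 2 10 5 7 6 8 9 4 3 1)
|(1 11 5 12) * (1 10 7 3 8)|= |(1 11 5 12 10 7 3 8)|= 8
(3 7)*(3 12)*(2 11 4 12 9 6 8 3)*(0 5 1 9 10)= (0 5 1 9 6 8 3 7 10)(2 11 4 12)= [5, 9, 11, 7, 12, 1, 8, 10, 3, 6, 0, 4, 2]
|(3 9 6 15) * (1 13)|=4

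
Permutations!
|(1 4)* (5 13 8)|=6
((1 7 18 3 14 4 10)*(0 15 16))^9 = (1 18 14 10 7 3 4) = [0, 18, 2, 4, 1, 5, 6, 3, 8, 9, 7, 11, 12, 13, 10, 15, 16, 17, 14]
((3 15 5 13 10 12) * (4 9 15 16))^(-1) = (3 12 10 13 5 15 9 4 16) = [0, 1, 2, 12, 16, 15, 6, 7, 8, 4, 13, 11, 10, 5, 14, 9, 3]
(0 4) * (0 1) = (0 4 1) = [4, 0, 2, 3, 1]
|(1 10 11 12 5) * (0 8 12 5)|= 12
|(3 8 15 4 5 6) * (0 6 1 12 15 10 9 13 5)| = |(0 6 3 8 10 9 13 5 1 12 15 4)| = 12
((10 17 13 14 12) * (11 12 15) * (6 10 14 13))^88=(6 10 17)=[0, 1, 2, 3, 4, 5, 10, 7, 8, 9, 17, 11, 12, 13, 14, 15, 16, 6]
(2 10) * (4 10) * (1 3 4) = (1 3 4 10 2) = [0, 3, 1, 4, 10, 5, 6, 7, 8, 9, 2]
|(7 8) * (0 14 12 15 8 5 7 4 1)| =14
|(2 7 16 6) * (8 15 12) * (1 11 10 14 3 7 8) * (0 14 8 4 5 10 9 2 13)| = |(0 14 3 7 16 6 13)(1 11 9 2 4 5 10 8 15 12)| = 70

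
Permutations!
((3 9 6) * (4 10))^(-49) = (3 6 9)(4 10) = [0, 1, 2, 6, 10, 5, 9, 7, 8, 3, 4]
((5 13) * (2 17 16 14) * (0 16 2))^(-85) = (0 14 16)(2 17)(5 13) = [14, 1, 17, 3, 4, 13, 6, 7, 8, 9, 10, 11, 12, 5, 16, 15, 0, 2]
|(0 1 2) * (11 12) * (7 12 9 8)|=|(0 1 2)(7 12 11 9 8)|=15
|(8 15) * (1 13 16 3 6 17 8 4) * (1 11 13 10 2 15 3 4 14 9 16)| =20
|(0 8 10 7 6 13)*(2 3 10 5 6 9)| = |(0 8 5 6 13)(2 3 10 7 9)| = 5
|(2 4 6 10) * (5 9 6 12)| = 7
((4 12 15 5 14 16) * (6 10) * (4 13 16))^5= (6 10)(13 16)= [0, 1, 2, 3, 4, 5, 10, 7, 8, 9, 6, 11, 12, 16, 14, 15, 13]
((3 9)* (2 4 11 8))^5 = [0, 1, 4, 9, 11, 5, 6, 7, 2, 3, 10, 8] = (2 4 11 8)(3 9)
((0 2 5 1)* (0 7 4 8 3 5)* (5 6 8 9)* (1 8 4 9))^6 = (1 6 8 9)(3 5 7 4) = [0, 6, 2, 5, 3, 7, 8, 4, 9, 1]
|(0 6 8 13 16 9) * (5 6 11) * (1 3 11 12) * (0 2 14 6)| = |(0 12 1 3 11 5)(2 14 6 8 13 16 9)| = 42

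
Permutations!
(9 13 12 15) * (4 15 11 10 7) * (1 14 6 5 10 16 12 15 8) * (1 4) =(1 14 6 5 10 7)(4 8)(9 13 15)(11 16 12) =[0, 14, 2, 3, 8, 10, 5, 1, 4, 13, 7, 16, 11, 15, 6, 9, 12]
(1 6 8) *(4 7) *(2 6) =[0, 2, 6, 3, 7, 5, 8, 4, 1] =(1 2 6 8)(4 7)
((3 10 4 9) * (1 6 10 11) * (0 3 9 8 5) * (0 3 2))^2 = [0, 10, 2, 1, 5, 11, 4, 7, 3, 9, 8, 6] = (1 10 8 3)(4 5 11 6)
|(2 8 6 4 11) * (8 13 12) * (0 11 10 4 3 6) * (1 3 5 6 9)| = |(0 11 2 13 12 8)(1 3 9)(4 10)(5 6)| = 6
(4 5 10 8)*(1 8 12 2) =(1 8 4 5 10 12 2) =[0, 8, 1, 3, 5, 10, 6, 7, 4, 9, 12, 11, 2]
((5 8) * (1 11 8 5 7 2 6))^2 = (1 8 2)(6 11 7) = [0, 8, 1, 3, 4, 5, 11, 6, 2, 9, 10, 7]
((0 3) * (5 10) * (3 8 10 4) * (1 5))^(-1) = (0 3 4 5 1 10 8) = [3, 10, 2, 4, 5, 1, 6, 7, 0, 9, 8]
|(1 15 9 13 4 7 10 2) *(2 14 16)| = |(1 15 9 13 4 7 10 14 16 2)| = 10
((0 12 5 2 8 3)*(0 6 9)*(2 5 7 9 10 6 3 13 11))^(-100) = (13) = [0, 1, 2, 3, 4, 5, 6, 7, 8, 9, 10, 11, 12, 13]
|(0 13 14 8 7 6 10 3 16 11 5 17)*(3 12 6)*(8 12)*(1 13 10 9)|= 18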